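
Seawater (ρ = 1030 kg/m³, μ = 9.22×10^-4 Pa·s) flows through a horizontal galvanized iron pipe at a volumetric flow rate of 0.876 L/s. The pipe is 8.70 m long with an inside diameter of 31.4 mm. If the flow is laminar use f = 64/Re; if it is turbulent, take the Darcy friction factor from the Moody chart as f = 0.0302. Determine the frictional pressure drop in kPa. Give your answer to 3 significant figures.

ΔP ≈ 5.51 kPa

Q = 0.876 L/s = 0.876/1000 = 0.000876 m³/s.
Cross-sectional area A = πD²/4 = π(0.0314)²/4 = 0.0007744 m²; mean velocity V = Q/A = 0.000876/0.0007744 = 1.131 m/s.
Reynolds number Re = ρVD/μ = 1030 · 1.131 · 0.0314 / 0.000922 = 3.968e+04.
Re > 4000 → turbulent; use the Moody-chart value f = 0.0302.
Darcy-Weisbach: ΔP = f(L/D)(ρV²/2) = 0.0302·(8.7/0.0314)·(1030·1.131²/2) = 0.0302·277.1·659 = 5515 Pa.
ΔP = 5515 Pa = 5.51 kPa.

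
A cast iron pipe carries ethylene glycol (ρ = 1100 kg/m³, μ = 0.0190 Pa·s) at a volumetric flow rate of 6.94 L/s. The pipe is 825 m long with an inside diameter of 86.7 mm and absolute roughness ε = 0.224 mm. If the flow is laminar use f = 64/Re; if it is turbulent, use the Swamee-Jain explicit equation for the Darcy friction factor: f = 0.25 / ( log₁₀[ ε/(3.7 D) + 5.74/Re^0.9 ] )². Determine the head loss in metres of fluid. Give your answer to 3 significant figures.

Q = 6.94 L/s = 6.94/1000 = 0.00694 m³/s.
Cross-sectional area A = πD²/4 = π(0.0867)²/4 = 0.005904 m²; mean velocity V = Q/A = 0.00694/0.005904 = 1.176 m/s.
Reynolds number Re = ρVD/μ = 1100 · 1.176 · 0.0867 / 0.019 = 5901.
Re > 4000 → turbulent. Relative roughness ε/D = 0.000224/0.0867 = 0.00258. Swamee-Jain: f = 0.25/(log₁₀[0.00258/3.7 + 5.74/5901^0.9])² = 0.25/(log₁₀[0.000698 + 0.00232])² = 0.25/(-2.521)² = 0.03935.
Darcy-Weisbach: ΔP = f(L/D)(ρV²/2) = 0.03935·(825/0.0867)·(1100·1.176²/2) = 0.03935·9516·760 = 2.846e+05 Pa.
Head loss h_f = ΔP/(ρg) = 2.846e+05/(1100·9.81) = 26.4 m.

h_f ≈ 26.4 m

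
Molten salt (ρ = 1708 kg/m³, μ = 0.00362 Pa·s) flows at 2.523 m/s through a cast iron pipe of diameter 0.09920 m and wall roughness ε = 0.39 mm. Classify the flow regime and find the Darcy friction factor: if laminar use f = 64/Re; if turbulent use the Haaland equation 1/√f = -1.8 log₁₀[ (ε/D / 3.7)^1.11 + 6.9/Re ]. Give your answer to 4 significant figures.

f ≈ 0.02917

Re = ρVD/μ = 1708·2.523·0.0992/0.00362 = 1.181e+05.
Re > 4000 → turbulent. ε/D = 0.00039/0.0992 = 0.00393; Haaland: 1/√f = -1.8 log₁₀[0.0005 + 5.84e-05] = 5.855, so f = 0.02917.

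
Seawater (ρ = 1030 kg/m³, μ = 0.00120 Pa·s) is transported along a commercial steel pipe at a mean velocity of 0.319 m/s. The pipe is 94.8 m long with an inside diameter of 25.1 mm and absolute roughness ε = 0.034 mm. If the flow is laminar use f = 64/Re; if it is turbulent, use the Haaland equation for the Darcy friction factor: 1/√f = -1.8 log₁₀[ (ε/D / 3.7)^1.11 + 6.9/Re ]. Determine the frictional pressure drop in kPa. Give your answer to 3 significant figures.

Reynolds number Re = ρVD/μ = 1030 · 0.319 · 0.0251 / 0.0012 = 6873.
Re > 4000 → turbulent. Relative roughness ε/D = 3.4e-05/0.0251 = 0.00135. Haaland: 1/√f = -1.8 log₁₀[(0.00135/3.7)^1.11 + 6.9/6873] = -1.8 log₁₀[0.000153 + 0.001] = 5.286, so f = 0.03579.
Darcy-Weisbach: ΔP = f(L/D)(ρV²/2) = 0.03579·(94.8/0.0251)·(1030·0.319²/2) = 0.03579·3777·52.41 = 7084 Pa.
ΔP = 7084 Pa = 7.08 kPa.

ΔP ≈ 7.08 kPa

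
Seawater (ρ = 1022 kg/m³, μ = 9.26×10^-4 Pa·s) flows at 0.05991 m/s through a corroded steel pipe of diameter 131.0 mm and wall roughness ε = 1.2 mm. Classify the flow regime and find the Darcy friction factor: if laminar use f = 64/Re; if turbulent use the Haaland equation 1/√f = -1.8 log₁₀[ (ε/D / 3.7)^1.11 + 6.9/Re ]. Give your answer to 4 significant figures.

f ≈ 0.04288

Re = ρVD/μ = 1022·0.05991·0.131/0.000926 = 8662.
Re > 4000 → turbulent. ε/D = 0.0012/0.131 = 0.00916; Haaland: 1/√f = -1.8 log₁₀[0.00128 + 0.000797] = 4.829, so f = 0.04288.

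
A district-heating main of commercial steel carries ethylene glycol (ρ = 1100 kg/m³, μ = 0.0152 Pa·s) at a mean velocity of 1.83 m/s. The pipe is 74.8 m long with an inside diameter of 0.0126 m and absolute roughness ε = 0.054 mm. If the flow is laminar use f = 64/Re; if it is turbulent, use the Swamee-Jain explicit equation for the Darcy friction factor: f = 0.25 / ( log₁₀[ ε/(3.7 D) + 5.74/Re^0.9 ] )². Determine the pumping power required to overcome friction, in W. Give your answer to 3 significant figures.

Reynolds number Re = ρVD/μ = 1100 · 1.83 · 0.0126 / 0.0152 = 1669.
Re < 2300 → laminar flow, so f = 64/Re = 64/1669 = 0.03835 (the turbulent correlation is not needed).
Darcy-Weisbach: ΔP = f(L/D)(ρV²/2) = 0.03835·(74.8/0.0126)·(1100·1.83²/2) = 0.03835·5937·1842 = 4.194e+05 Pa.
Q = V·A = 1.83·0.0001247 = 0.0002282 m³/s.
Pumping power P = QΔP = 0.0002282·4.194e+05 = 95.69 W = 95.7 W.

P ≈ 95.7 W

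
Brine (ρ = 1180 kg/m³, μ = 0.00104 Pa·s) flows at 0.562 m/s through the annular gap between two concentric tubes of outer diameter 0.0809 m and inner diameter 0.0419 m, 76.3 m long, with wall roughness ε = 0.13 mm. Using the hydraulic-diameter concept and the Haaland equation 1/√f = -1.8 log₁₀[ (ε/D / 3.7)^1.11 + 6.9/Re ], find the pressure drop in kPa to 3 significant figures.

Hydraulic diameter D_h = 4A/P = D_o - D_i = 0.0809 - 0.0419 = 0.039 m.
Re = ρVD_h/μ = 1180·0.562·0.039/0.00104 = 2.487e+04.
ε/D_h = 0.00013/0.039 = 0.00333; Haaland gives 1/√f = -1.8 log₁₀[0.000417+0.000277] = 5.686, so f = 0.03094.
ΔP = f(L/D_h)(ρV²/2) = 0.03094·76.3/0.039·186.3 = 1.128e+04 Pa.
ΔP = 11.3 kPa.

ΔP ≈ 11.3 kPa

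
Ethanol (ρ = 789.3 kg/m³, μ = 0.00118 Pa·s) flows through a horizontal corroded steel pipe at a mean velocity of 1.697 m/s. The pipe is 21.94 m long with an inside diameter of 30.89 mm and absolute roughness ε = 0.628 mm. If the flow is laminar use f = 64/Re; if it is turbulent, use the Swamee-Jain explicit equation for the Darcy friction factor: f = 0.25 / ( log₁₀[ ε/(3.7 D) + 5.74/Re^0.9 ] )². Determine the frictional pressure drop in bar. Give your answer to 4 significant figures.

Reynolds number Re = ρVD/μ = 789.3 · 1.697 · 0.03089 / 0.00118 = 3.506e+04.
Re > 4000 → turbulent. Relative roughness ε/D = 0.000628/0.03089 = 0.0203. Swamee-Jain: f = 0.25/(log₁₀[0.0203/3.7 + 5.74/3.506e+04^0.9])² = 0.25/(log₁₀[0.00549 + 0.000466])² = 0.25/(-2.225)² = 0.05051.
Darcy-Weisbach: ΔP = f(L/D)(ρV²/2) = 0.05051·(21.94/0.03089)·(789.3·1.697²/2) = 0.05051·710.3·1137 = 4.077e+04 Pa.
ΔP = 4.077e+04 Pa = 0.4077 bar.

ΔP ≈ 0.4077 bar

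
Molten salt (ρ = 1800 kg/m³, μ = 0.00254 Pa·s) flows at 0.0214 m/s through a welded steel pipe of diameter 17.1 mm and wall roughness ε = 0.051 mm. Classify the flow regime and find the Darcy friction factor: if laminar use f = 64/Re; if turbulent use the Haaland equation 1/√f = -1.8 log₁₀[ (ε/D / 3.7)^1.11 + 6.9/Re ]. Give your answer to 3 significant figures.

Re = ρVD/μ = 1800·0.0214·0.0171/0.00254 = 259.3.
Re < 2300 → laminar, so f = 64/Re = 0.2468 (roughness is irrelevant in laminar flow).

f ≈ 0.247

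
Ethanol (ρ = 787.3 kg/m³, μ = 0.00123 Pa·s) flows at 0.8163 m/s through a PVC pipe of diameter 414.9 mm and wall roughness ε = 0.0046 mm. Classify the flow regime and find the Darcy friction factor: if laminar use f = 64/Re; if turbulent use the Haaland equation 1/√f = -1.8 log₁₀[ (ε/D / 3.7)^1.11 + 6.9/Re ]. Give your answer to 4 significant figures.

f ≈ 0.01533

Re = ρVD/μ = 787.3·0.8163·0.4149/0.00123 = 2.168e+05.
Re > 4000 → turbulent. ε/D = 4.6e-06/0.4149 = 1.11e-05; Haaland: 1/√f = -1.8 log₁₀[7.4e-07 + 3.18e-05] = 8.077, so f = 0.01533.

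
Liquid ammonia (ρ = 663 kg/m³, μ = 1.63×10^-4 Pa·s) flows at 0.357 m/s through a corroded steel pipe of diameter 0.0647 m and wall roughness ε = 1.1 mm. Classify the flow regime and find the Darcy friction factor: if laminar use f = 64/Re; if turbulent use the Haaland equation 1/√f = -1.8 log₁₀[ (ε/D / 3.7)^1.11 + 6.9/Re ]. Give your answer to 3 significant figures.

f ≈ 0.0463

Re = ρVD/μ = 663·0.357·0.0647/0.000163 = 9.395e+04.
Re > 4000 → turbulent. ε/D = 0.0011/0.0647 = 0.017; Haaland: 1/√f = -1.8 log₁₀[0.00254 + 7.34e-05] = 4.648, so f = 0.04628.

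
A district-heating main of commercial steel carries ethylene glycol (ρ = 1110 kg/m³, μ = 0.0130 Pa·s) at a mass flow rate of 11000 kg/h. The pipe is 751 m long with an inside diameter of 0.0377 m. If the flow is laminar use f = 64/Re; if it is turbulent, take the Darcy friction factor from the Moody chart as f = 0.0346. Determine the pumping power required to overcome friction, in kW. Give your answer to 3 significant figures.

ṁ = 11000 kg/h = 11000/3600 = 3.056 kg/s.
A = πD²/4 = π(0.0377)²/4 = 0.001116 m²; mean velocity V = ṁ/(ρA) = 3.056/(1110 · 0.001116) = 2.466 m/s.
Reynolds number Re = ρVD/μ = 1110 · 2.466 · 0.0377 / 0.013 = 7938.
Re > 4000 → turbulent; use the Moody-chart value f = 0.0346.
Darcy-Weisbach: ΔP = f(L/D)(ρV²/2) = 0.0346·(751/0.0377)·(1110·2.466²/2) = 0.0346·1.992e+04·3375 = 2.326e+06 Pa.
Q = ṁ/ρ = 3.056/1110 = 0.002753 m³/s.
Pumping power P = QΔP = 0.002753·2.326e+06 = 6404 W = 6.40 kW.

P ≈ 6.40 kW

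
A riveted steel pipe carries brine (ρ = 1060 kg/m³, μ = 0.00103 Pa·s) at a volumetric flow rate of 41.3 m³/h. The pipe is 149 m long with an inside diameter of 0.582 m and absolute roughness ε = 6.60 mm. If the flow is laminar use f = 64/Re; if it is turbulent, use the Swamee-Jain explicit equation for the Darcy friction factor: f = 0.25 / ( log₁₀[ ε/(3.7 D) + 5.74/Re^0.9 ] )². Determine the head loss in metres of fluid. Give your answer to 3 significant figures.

Q = 41.3 m³/h = 41.3/3600 = 0.01147 m³/s.
Cross-sectional area A = πD²/4 = π(0.582)²/4 = 0.266 m²; mean velocity V = Q/A = 0.01147/0.266 = 0.04312 m/s.
Reynolds number Re = ρVD/μ = 1060 · 0.04312 · 0.582 / 0.00103 = 2.583e+04.
Re > 4000 → turbulent. Relative roughness ε/D = 0.0066/0.582 = 0.0113. Swamee-Jain: f = 0.25/(log₁₀[0.0113/3.7 + 5.74/2.583e+04^0.9])² = 0.25/(log₁₀[0.00306 + 0.000614])² = 0.25/(-2.434)² = 0.04219.
Darcy-Weisbach: ΔP = f(L/D)(ρV²/2) = 0.04219·(149/0.582)·(1060·0.04312²/2) = 0.04219·256·0.9856 = 10.65 Pa.
Head loss h_f = ΔP/(ρg) = 10.65/(1060·9.81) = 0.00102 m.

h_f ≈ 0.00102 m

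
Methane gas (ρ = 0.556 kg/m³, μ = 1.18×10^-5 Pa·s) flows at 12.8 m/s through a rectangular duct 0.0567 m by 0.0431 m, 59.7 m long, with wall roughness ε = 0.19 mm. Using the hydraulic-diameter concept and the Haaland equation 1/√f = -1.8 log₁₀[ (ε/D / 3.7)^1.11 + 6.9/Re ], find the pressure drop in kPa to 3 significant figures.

ΔP ≈ 1.74 kPa

Hydraulic diameter D_h = 4A/P = 4·(0.0567·0.0431)/(2·(0.0567+0.0431)) = 0.009775/0.1996 = 0.04897 m.
Re = ρVD_h/μ = 0.556·12.8·0.04897/1.18e-05 = 2.954e+04.
ε/D_h = 0.00019/0.04897 = 0.00388; Haaland gives 1/√f = -1.8 log₁₀[0.000493+0.000234] = 5.65, so f = 0.03133.
ΔP = f(L/D_h)(ρV²/2) = 0.03133·59.7/0.04897·45.55 = 1740 Pa.
ΔP = 1.74 kPa.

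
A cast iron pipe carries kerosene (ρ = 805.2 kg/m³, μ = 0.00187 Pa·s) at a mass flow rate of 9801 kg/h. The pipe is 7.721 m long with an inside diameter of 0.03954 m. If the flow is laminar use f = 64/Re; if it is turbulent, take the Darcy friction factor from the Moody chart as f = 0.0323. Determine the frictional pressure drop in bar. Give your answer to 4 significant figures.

ΔP ≈ 0.1925 bar

ṁ = 9801 kg/h = 9801/3600 = 2.723 kg/s.
A = πD²/4 = π(0.03954)²/4 = 0.001228 m²; mean velocity V = ṁ/(ρA) = 2.723/(805.2 · 0.001228) = 2.754 m/s.
Reynolds number Re = ρVD/μ = 805.2 · 2.754 · 0.03954 / 0.00187 = 4.688e+04.
Re > 4000 → turbulent; use the Moody-chart value f = 0.0323.
Darcy-Weisbach: ΔP = f(L/D)(ρV²/2) = 0.0323·(7.721/0.03954)·(805.2·2.754²/2) = 0.0323·195.3·3053 = 1.925e+04 Pa.
ΔP = 1.925e+04 Pa = 0.1925 bar.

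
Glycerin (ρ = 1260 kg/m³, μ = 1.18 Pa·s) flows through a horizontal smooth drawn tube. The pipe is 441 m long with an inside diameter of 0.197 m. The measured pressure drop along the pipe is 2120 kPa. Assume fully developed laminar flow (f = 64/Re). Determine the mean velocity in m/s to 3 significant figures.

V ≈ 4.94 m/s

For laminar flow, f = 64/Re with Re = ρVD/μ, so Darcy-Weisbach reduces to ΔP = 32μLV/D². Solving for V: V = ΔP·D²/(32μL) = 2.12e+06·(0.197)²/(32·1.18·441) = 4.941 m/s.
Check: Re = ρVD/μ = 1260·4.941·0.197/1.18 = 1039 < 2300, so the laminar assumption holds.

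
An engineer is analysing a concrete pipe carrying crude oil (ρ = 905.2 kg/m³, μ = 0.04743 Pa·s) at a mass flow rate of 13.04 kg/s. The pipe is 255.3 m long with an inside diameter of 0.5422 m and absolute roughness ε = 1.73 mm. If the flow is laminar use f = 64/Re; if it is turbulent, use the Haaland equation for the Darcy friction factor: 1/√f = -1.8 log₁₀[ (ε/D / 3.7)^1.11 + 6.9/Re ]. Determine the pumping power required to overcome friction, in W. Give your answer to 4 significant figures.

A = πD²/4 = π(0.5422)²/4 = 0.2309 m²; mean velocity V = ṁ/(ρA) = 13.04/(905.2 · 0.2309) = 0.06239 m/s.
Reynolds number Re = ρVD/μ = 905.2 · 0.06239 · 0.5422 / 0.0474 = 645.6.
Re < 2300 → laminar flow, so f = 64/Re = 64/645.6 = 0.09913 (the turbulent correlation is not needed).
Darcy-Weisbach: ΔP = f(L/D)(ρV²/2) = 0.09913·(255.3/0.5422)·(905.2·0.06239²/2) = 0.09913·470.9·1.762 = 82.24 Pa.
Q = ṁ/ρ = 13.04/905.2 = 0.01441 m³/s.
Pumping power P = QΔP = 0.01441·82.24 = 1.1847 W = 1.185 W.

P ≈ 1.185 W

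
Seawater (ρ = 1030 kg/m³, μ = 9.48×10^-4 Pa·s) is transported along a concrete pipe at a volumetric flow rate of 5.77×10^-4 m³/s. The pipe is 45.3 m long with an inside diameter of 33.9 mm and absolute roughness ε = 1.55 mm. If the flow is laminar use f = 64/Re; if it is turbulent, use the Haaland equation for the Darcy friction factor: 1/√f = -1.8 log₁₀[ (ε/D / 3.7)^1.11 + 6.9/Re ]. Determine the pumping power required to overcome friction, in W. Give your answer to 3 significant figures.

Cross-sectional area A = πD²/4 = π(0.0339)²/4 = 0.0009026 m²; mean velocity V = Q/A = 0.000577/0.0009026 = 0.6393 m/s.
Reynolds number Re = ρVD/μ = 1030 · 0.6393 · 0.0339 / 0.000948 = 2.355e+04.
Re > 4000 → turbulent. Relative roughness ε/D = 0.00155/0.0339 = 0.0457. Haaland: 1/√f = -1.8 log₁₀[(0.0457/3.7)^1.11 + 6.9/2.355e+04] = -1.8 log₁₀[0.00762 + 0.000293] = 3.783, so f = 0.06988.
Darcy-Weisbach: ΔP = f(L/D)(ρV²/2) = 0.06988·(45.3/0.0339)·(1030·0.6393²/2) = 0.06988·1336·210.5 = 1.965e+04 Pa.
Pumping power P = QΔP = 0.000577·1.965e+04 = 11.34 W = 11.3 W.

P ≈ 11.3 W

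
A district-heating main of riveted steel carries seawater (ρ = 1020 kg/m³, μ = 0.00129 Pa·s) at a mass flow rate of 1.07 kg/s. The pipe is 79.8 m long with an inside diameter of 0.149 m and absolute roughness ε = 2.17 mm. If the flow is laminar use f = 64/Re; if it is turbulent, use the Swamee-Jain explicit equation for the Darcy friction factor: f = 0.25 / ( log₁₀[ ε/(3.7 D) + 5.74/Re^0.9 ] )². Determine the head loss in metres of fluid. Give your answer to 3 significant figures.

h_f ≈ 0.00497 m

A = πD²/4 = π(0.149)²/4 = 0.01744 m²; mean velocity V = ṁ/(ρA) = 1.07/(1020 · 0.01744) = 0.06016 m/s.
Reynolds number Re = ρVD/μ = 1020 · 0.06016 · 0.149 / 0.00129 = 7088.
Re > 4000 → turbulent. Relative roughness ε/D = 0.00217/0.149 = 0.0146. Swamee-Jain: f = 0.25/(log₁₀[0.0146/3.7 + 5.74/7088^0.9])² = 0.25/(log₁₀[0.00394 + 0.00197])² = 0.25/(-2.229)² = 0.05032.
Darcy-Weisbach: ΔP = f(L/D)(ρV²/2) = 0.05032·(79.8/0.149)·(1020·0.06016²/2) = 0.05032·535.6·1.846 = 49.74 Pa.
Head loss h_f = ΔP/(ρg) = 49.74/(1020·9.81) = 0.00497 m.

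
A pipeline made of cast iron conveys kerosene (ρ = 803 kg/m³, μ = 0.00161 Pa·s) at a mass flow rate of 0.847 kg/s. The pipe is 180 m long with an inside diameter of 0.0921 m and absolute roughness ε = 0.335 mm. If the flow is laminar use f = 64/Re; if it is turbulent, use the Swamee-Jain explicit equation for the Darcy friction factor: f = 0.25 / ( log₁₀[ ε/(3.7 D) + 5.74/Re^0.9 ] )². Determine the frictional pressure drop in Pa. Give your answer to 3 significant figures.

ΔP ≈ 764 Pa

A = πD²/4 = π(0.0921)²/4 = 0.006662 m²; mean velocity V = ṁ/(ρA) = 0.847/(803 · 0.006662) = 0.1583 m/s.
Reynolds number Re = ρVD/μ = 803 · 0.1583 · 0.0921 / 0.00161 = 7273.
Re > 4000 → turbulent. Relative roughness ε/D = 0.000335/0.0921 = 0.00364. Swamee-Jain: f = 0.25/(log₁₀[0.00364/3.7 + 5.74/7273^0.9])² = 0.25/(log₁₀[0.000983 + 0.00192])² = 0.25/(-2.537)² = 0.03884.
Darcy-Weisbach: ΔP = f(L/D)(ρV²/2) = 0.03884·(180/0.0921)·(803·0.1583²/2) = 0.03884·1954·10.06 = 764 Pa.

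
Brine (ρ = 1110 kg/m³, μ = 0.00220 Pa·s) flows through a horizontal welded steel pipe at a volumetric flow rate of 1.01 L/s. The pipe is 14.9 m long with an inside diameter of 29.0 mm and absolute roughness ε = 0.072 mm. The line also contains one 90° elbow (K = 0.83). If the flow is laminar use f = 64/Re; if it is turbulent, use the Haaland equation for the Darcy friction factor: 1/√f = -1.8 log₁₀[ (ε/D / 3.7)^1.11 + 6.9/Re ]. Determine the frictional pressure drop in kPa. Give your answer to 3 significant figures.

ΔP ≈ 21.0 kPa

Q = 1.01 L/s = 1.01/1000 = 0.00101 m³/s.
Cross-sectional area A = πD²/4 = π(0.029)²/4 = 0.0006605 m²; mean velocity V = Q/A = 0.00101/0.0006605 = 1.529 m/s.
Reynolds number Re = ρVD/μ = 1110 · 1.529 · 0.029 / 0.0022 = 2.237e+04.
Re > 4000 → turbulent. Relative roughness ε/D = 7.2e-05/0.029 = 0.00248. Haaland: 1/√f = -1.8 log₁₀[(0.00248/3.7)^1.11 + 6.9/2.237e+04] = -1.8 log₁₀[0.0003 + 0.000308] = 5.788, so f = 0.02985.
Total minor-loss coefficient ΣK = 1·0.83 = 0.83.
ΔP = [f·L/D + ΣK]·(ρV²/2) = [0.02985·14.9/0.029 + 0.83]·(1110·1.529²/2) = [15.34 + 0.83]·1298 = 2.098e+04 Pa.
ΔP = 2.098e+04 Pa = 21.0 kPa.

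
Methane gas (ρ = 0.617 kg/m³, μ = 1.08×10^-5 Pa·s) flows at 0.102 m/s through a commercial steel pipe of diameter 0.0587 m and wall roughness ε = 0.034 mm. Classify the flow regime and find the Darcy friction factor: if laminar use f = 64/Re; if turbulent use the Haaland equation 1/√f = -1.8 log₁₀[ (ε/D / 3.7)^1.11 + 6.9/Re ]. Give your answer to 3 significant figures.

Re = ρVD/μ = 0.617·0.102·0.0587/1.08e-05 = 342.1.
Re < 2300 → laminar, so f = 64/Re = 0.1871 (roughness is irrelevant in laminar flow).

f ≈ 0.187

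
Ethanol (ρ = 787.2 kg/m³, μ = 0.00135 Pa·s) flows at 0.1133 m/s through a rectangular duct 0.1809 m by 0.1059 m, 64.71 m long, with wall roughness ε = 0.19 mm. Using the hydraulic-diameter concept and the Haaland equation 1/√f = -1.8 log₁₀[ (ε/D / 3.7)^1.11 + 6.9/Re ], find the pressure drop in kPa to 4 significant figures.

ΔP ≈ 0.08254 kPa

Hydraulic diameter D_h = 4A/P = 4·(0.1809·0.1059)/(2·(0.1809+0.1059)) = 0.07663/0.5736 = 0.1336 m.
Re = ρVD_h/μ = 787.2·0.1133·0.1336/0.00135 = 8826.
ε/D_h = 0.00019/0.1336 = 0.00142; Haaland gives 1/√f = -1.8 log₁₀[0.000162+0.000782] = 5.445, so f = 0.03372.
ΔP = f(L/D_h)(ρV²/2) = 0.03372·64.71/0.1336·5.053 = 82.54 Pa.
ΔP = 0.08254 kPa.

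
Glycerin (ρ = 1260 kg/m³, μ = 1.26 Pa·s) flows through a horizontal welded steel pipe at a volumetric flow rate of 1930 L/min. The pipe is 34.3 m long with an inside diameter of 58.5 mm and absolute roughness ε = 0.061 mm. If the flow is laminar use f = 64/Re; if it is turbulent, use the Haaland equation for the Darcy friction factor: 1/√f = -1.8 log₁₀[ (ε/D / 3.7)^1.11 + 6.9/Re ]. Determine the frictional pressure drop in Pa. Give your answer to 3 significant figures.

ΔP ≈ 4.84×10^6 Pa

Q = 1930 L/min = 1930/60000 = 0.03217 m³/s.
Cross-sectional area A = πD²/4 = π(0.0585)²/4 = 0.002688 m²; mean velocity V = Q/A = 0.03217/0.002688 = 11.97 m/s.
Reynolds number Re = ρVD/μ = 1260 · 11.97 · 0.0585 / 1.26 = 700.1.
Re < 2300 → laminar flow, so f = 64/Re = 64/700.1 = 0.09142 (the turbulent correlation is not needed).
Darcy-Weisbach: ΔP = f(L/D)(ρV²/2) = 0.09142·(34.3/0.0585)·(1260·11.97²/2) = 0.09142·586.3·9.023e+04 = 4.836e+06 Pa.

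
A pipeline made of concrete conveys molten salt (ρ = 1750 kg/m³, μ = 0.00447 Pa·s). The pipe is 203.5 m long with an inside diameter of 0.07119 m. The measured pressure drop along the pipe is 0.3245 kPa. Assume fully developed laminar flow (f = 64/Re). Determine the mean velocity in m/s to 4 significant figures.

For laminar flow, f = 64/Re with Re = ρVD/μ, so Darcy-Weisbach reduces to ΔP = 32μLV/D². Solving for V: V = ΔP·D²/(32μL) = 324.5·(0.07119)²/(32·0.00447·203.5) = 0.0565 m/s.
Check: Re = ρVD/μ = 1750·0.0565·0.07119/0.00447 = 1575 < 2300, so the laminar assumption holds.

V ≈ 0.05650 m/s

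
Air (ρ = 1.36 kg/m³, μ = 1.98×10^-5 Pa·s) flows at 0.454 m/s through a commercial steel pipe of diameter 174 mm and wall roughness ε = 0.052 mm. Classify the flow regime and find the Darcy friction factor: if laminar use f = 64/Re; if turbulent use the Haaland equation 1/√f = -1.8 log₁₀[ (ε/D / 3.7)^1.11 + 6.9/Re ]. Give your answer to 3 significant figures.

Re = ρVD/μ = 1.36·0.454·0.174/1.98e-05 = 5426.
Re > 4000 → turbulent. ε/D = 5.2e-05/0.174 = 0.000299; Haaland: 1/√f = -1.8 log₁₀[2.86e-05 + 0.00127] = 5.195, so f = 0.03706.

f ≈ 0.0371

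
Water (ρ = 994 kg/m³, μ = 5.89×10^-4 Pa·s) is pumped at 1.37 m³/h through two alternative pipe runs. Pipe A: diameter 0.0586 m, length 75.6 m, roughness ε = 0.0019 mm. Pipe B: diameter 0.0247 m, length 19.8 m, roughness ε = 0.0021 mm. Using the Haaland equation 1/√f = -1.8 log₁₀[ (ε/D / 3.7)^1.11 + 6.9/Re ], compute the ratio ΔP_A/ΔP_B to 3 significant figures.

Pipe A: V = Q/A = 0.0003806/0.002697 = 0.1411 m/s; Re = 1.395e+04; ε/D = 3.24e-05; Haaland → f = 0.02828; ΔP_A = f(L/D)(ρV²/2) = 361 Pa.
Pipe B: V = Q/A = 0.0003806/0.0004792 = 0.7942 m/s; Re = 3.311e+04; ε/D = 8.5e-05; Haaland → f = 0.02296; ΔP_B = f(L/D)(ρV²/2) = 5770 Pa.
ΔP_A/ΔP_B = 361/5770 = 0.0626.

ΔP_A/ΔP_B ≈ 0.0626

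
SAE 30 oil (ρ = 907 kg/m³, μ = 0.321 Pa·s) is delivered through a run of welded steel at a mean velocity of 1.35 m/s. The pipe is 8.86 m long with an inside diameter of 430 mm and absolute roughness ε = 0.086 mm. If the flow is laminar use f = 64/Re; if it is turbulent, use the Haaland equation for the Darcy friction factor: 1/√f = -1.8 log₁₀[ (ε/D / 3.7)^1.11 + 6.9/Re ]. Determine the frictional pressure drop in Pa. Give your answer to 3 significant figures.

ΔP ≈ 664 Pa

Reynolds number Re = ρVD/μ = 907 · 1.35 · 0.43 / 0.321 = 1640.
Re < 2300 → laminar flow, so f = 64/Re = 64/1640 = 0.03902 (the turbulent correlation is not needed).
Darcy-Weisbach: ΔP = f(L/D)(ρV²/2) = 0.03902·(8.86/0.43)·(907·1.35²/2) = 0.03902·20.6·826.5 = 664.5 Pa.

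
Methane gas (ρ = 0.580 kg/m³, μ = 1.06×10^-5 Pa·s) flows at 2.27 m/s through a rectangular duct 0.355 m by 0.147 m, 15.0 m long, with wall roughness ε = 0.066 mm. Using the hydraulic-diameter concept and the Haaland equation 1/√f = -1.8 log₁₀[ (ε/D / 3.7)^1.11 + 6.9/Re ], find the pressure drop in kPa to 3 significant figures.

ΔP ≈ 0.00268 kPa

Hydraulic diameter D_h = 4A/P = 4·(0.355·0.147)/(2·(0.355+0.147)) = 0.2087/1.004 = 0.2079 m.
Re = ρVD_h/μ = 0.58·2.27·0.2079/1.06e-05 = 2.582e+04.
ε/D_h = 6.6e-05/0.2079 = 0.000317; Haaland gives 1/√f = -1.8 log₁₀[3.06e-05+0.000267] = 6.347, so f = 0.02482.
ΔP = f(L/D_h)(ρV²/2) = 0.02482·15/0.2079·1.494 = 2.676 Pa.
ΔP = 0.00268 kPa.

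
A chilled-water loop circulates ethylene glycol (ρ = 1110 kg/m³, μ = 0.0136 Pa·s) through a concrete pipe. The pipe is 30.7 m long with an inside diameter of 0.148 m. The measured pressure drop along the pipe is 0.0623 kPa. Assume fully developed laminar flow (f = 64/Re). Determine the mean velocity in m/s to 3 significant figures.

V ≈ 0.102 m/s

For laminar flow, f = 64/Re with Re = ρVD/μ, so Darcy-Weisbach reduces to ΔP = 32μLV/D². Solving for V: V = ΔP·D²/(32μL) = 62.3·(0.148)²/(32·0.0136·30.7) = 0.1021 m/s.
Check: Re = ρVD/μ = 1110·0.1021·0.148/0.0136 = 1234 < 2300, so the laminar assumption holds.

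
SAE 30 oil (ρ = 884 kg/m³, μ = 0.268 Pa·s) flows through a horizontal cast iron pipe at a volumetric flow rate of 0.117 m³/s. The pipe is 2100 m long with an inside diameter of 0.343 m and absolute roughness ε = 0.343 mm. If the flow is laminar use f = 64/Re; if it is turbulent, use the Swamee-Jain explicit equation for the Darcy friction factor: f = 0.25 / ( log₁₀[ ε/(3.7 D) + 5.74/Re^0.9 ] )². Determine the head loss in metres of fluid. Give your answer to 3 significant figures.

h_f ≈ 22.4 m

Cross-sectional area A = πD²/4 = π(0.343)²/4 = 0.0924 m²; mean velocity V = Q/A = 0.117/0.0924 = 1.266 m/s.
Reynolds number Re = ρVD/μ = 884 · 1.266 · 0.343 / 0.268 = 1433.
Re < 2300 → laminar flow, so f = 64/Re = 64/1433 = 0.04467 (the turbulent correlation is not needed).
Darcy-Weisbach: ΔP = f(L/D)(ρV²/2) = 0.04467·(2100/0.343)·(884·1.266²/2) = 0.04467·6122·708.7 = 1.938e+05 Pa.
Head loss h_f = ΔP/(ρg) = 1.938e+05/(884·9.81) = 22.4 m.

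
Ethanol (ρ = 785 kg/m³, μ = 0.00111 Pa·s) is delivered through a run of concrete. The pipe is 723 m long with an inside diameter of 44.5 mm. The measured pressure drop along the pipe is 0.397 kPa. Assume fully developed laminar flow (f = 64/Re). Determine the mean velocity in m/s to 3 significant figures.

For laminar flow, f = 64/Re with Re = ρVD/μ, so Darcy-Weisbach reduces to ΔP = 32μLV/D². Solving for V: V = ΔP·D²/(32μL) = 397·(0.0445)²/(32·0.00111·723) = 0.03061 m/s.
Check: Re = ρVD/μ = 785·0.03061·0.0445/0.00111 = 963.4 < 2300, so the laminar assumption holds.

V ≈ 0.0306 m/s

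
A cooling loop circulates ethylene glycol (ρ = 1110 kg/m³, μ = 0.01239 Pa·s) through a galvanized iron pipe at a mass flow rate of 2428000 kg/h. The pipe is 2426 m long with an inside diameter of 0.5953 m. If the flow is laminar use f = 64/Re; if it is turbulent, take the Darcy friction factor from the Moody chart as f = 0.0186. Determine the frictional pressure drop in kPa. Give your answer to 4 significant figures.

ṁ = 2428000 kg/h = 2428000/3600 = 674.4 kg/s.
A = πD²/4 = π(0.5953)²/4 = 0.2783 m²; mean velocity V = ṁ/(ρA) = 674.4/(1110 · 0.2783) = 2.183 m/s.
Reynolds number Re = ρVD/μ = 1110 · 2.183 · 0.5953 / 0.0124 = 1.164e+05.
Re > 4000 → turbulent; use the Moody-chart value f = 0.0186.
Darcy-Weisbach: ΔP = f(L/D)(ρV²/2) = 0.0186·(2426/0.5953)·(1110·2.183²/2) = 0.0186·4075·2645 = 2.005e+05 Pa.
ΔP = 2.005e+05 Pa = 200.5 kPa.

ΔP ≈ 200.5 kPa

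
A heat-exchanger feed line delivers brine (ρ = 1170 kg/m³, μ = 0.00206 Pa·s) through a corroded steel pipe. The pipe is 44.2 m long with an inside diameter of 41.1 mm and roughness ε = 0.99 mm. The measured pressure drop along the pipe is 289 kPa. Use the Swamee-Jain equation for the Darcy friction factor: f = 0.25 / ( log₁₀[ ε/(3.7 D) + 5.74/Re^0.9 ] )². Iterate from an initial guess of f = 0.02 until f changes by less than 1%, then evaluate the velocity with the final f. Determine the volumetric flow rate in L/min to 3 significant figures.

Q ≈ 234 L/min

Rearranging Darcy-Weisbach: V = √(2·ΔP·D/(f·L·ρ)). With ε/D = 0.00099/0.0411 = 0.0241, iterate starting from f = 0.02:
  f = 0.02 → V = √(2·2.89e+05·0.0411/(0.02·44.2·1170)) = 4.793 m/s; Re = ρVD/μ = 1.119e+05; f → 0.05282
  f = 0.05282 → V = 2.949 m/s; Re = 6.884e+04; f → 0.0531
Converged (Δf/f < 1%). With the final f = 0.0531: V = √(2·2.89e+05·0.0411/(0.0531·44.2·1170)) = 2.941 m/s.
Q = V·A = 2.941·(π/4·0.0411²) = 0.003902 m³/s = 234 L/min.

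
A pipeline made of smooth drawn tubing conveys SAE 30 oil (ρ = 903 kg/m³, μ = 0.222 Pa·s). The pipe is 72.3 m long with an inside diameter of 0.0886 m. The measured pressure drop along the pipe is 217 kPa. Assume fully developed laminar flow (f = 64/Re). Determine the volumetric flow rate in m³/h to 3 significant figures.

Q ≈ 73.6 m³/h

For laminar flow, f = 64/Re with Re = ρVD/μ, so Darcy-Weisbach reduces to ΔP = 32μLV/D². Solving for V: V = ΔP·D²/(32μL) = 2.17e+05·(0.0886)²/(32·0.222·72.3) = 3.317 m/s.
Check: Re = ρVD/μ = 903·3.317·0.0886/0.222 = 1195 < 2300, so the laminar assumption holds.
Q = V·A = 3.317·(π/4·0.0886²) = 0.02045 m³/s = 73.6 m³/h.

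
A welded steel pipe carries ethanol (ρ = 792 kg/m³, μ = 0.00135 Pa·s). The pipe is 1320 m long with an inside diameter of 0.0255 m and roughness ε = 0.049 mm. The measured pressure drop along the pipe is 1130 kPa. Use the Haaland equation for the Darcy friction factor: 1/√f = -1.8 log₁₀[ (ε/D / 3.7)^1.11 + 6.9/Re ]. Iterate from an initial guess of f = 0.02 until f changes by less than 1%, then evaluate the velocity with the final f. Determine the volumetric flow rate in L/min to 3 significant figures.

Q ≈ 42.1 L/min

Rearranging Darcy-Weisbach: V = √(2·ΔP·D/(f·L·ρ)). With ε/D = 4.9e-05/0.0255 = 0.00192, iterate starting from f = 0.02:
  f = 0.02 → V = √(2·1.13e+06·0.0255/(0.02·1320·792)) = 1.66 m/s; Re = ρVD/μ = 2.484e+04; f → 0.02838
  f = 0.02838 → V = 1.394 m/s; Re = 2.085e+04; f → 0.02915
  f = 0.02915 → V = 1.375 m/s; Re = 2.057e+04; f → 0.02921
Converged (Δf/f < 1%). With the final f = 0.02921: V = √(2·1.13e+06·0.0255/(0.02921·1320·792)) = 1.374 m/s.
Q = V·A = 1.374·(π/4·0.0255²) = 0.0007016 m³/s = 42.1 L/min.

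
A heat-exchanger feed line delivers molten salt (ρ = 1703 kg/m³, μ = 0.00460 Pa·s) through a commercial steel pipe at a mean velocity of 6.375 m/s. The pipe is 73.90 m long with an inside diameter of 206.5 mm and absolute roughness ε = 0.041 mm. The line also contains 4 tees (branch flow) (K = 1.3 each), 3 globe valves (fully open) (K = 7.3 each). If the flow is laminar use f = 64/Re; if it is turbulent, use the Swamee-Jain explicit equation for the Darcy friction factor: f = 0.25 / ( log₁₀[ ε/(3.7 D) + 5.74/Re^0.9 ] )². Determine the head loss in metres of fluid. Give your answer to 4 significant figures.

h_f ≈ 67.65 m

Reynolds number Re = ρVD/μ = 1703 · 6.375 · 0.2065 / 0.0046 = 4.874e+05.
Re > 4000 → turbulent. Relative roughness ε/D = 4.1e-05/0.2065 = 0.000199. Swamee-Jain: f = 0.25/(log₁₀[0.000199/3.7 + 5.74/4.874e+05^0.9])² = 0.25/(log₁₀[5.37e-05 + 4.36e-05])² = 0.25/(-4.012)² = 0.01553.
Total minor-loss coefficient ΣK = 4·1.3 + 3·7.3 = 27.1.
ΔP = [f·L/D + ΣK]·(ρV²/2) = [0.01553·73.9/0.2065 + 27.1]·(1703·6.375²/2) = [5.559 + 27.1]·3.461e+04 = 1.13e+06 Pa.
Head loss h_f = ΔP/(ρg) = 1.13e+06/(1703·9.81) = 67.65 m.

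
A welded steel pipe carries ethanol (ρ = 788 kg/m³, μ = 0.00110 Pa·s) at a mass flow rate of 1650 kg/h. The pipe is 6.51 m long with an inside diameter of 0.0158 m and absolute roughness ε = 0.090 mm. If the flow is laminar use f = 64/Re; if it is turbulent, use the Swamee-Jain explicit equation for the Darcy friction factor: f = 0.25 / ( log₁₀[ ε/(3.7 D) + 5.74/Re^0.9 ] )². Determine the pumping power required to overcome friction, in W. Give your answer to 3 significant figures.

P ≈ 28.6 W

ṁ = 1650 kg/h = 1650/3600 = 0.4583 kg/s.
A = πD²/4 = π(0.0158)²/4 = 0.0001961 m²; mean velocity V = ṁ/(ρA) = 0.4583/(788 · 0.0001961) = 2.967 m/s.
Reynolds number Re = ρVD/μ = 788 · 2.967 · 0.0158 / 0.0011 = 3.358e+04.
Re > 4000 → turbulent. Relative roughness ε/D = 9e-05/0.0158 = 0.0057. Swamee-Jain: f = 0.25/(log₁₀[0.0057/3.7 + 5.74/3.358e+04^0.9])² = 0.25/(log₁₀[0.00154 + 0.000485])² = 0.25/(-2.694)² = 0.03445.
Darcy-Weisbach: ΔP = f(L/D)(ρV²/2) = 0.03445·(6.51/0.0158)·(788·2.967²/2) = 0.03445·412·3467 = 4.922e+04 Pa.
Q = ṁ/ρ = 0.4583/788 = 0.0005816 m³/s.
Pumping power P = QΔP = 0.0005816·4.922e+04 = 28.63 W = 28.6 W.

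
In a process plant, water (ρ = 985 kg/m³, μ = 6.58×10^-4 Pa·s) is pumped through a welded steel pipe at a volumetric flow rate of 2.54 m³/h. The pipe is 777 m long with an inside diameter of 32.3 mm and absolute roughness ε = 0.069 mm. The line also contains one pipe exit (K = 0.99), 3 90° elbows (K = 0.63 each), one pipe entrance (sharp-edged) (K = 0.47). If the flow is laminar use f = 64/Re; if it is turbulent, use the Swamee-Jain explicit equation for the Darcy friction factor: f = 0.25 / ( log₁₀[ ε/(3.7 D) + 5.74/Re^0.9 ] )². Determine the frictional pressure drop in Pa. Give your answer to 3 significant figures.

ΔP ≈ 244000 Pa

Q = 2.54 m³/h = 2.54/3600 = 0.0007056 m³/s.
Cross-sectional area A = πD²/4 = π(0.0323)²/4 = 0.0008194 m²; mean velocity V = Q/A = 0.0007056/0.0008194 = 0.8611 m/s.
Reynolds number Re = ρVD/μ = 985 · 0.8611 · 0.0323 / 0.000658 = 4.163e+04.
Re > 4000 → turbulent. Relative roughness ε/D = 6.9e-05/0.0323 = 0.00214. Swamee-Jain: f = 0.25/(log₁₀[0.00214/3.7 + 5.74/4.163e+04^0.9])² = 0.25/(log₁₀[0.000577 + 0.000399])² = 0.25/(-3.01)² = 0.02759.
Total minor-loss coefficient ΣK = 1·0.99 + 3·0.63 + 1·0.47 = 3.35.
ΔP = [f·L/D + ΣK]·(ρV²/2) = [0.02759·777/0.0323 + 3.35]·(985·0.8611²/2) = [663.7 + 3.35]·365.2 = 2.436e+05 Pa.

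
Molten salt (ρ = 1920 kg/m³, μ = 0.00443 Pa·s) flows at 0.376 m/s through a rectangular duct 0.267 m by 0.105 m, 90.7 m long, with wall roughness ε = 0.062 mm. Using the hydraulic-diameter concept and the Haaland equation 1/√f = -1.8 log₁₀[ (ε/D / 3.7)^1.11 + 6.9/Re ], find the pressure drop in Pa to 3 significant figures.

Hydraulic diameter D_h = 4A/P = 4·(0.267·0.105)/(2·(0.267+0.105)) = 0.1121/0.744 = 0.1507 m.
Re = ρVD_h/μ = 1920·0.376·0.1507/0.00443 = 2.456e+04.
ε/D_h = 6.2e-05/0.1507 = 0.000411; Haaland gives 1/√f = -1.8 log₁₀[4.08e-05+0.000281] = 6.286, so f = 0.0253.
ΔP = f(L/D_h)(ρV²/2) = 0.0253·90.7/0.1507·135.7 = 2067 Pa.

ΔP ≈ 2070 Pa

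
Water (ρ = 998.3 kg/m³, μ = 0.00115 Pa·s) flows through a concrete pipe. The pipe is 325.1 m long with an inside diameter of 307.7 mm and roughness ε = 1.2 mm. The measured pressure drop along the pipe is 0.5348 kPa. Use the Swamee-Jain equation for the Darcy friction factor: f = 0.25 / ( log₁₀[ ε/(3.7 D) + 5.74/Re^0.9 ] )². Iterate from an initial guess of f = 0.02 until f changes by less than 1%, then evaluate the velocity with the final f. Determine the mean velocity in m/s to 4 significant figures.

Rearranging Darcy-Weisbach: V = √(2·ΔP·D/(f·L·ρ)). With ε/D = 0.0012/0.3077 = 0.0039, iterate starting from f = 0.02:
  f = 0.02 → V = √(2·534.8·0.3077/(0.02·325.1·998.3)) = 0.2252 m/s; Re = ρVD/μ = 6.015e+04; f → 0.0303
  f = 0.0303 → V = 0.183 m/s; Re = 4.887e+04; f → 0.03069
  f = 0.03069 → V = 0.1818 m/s; Re = 4.855e+04; f → 0.03071
Converged (Δf/f < 1%). With the final f = 0.03071: V = √(2·534.8·0.3077/(0.03071·325.1·998.3)) = 0.1817 m/s.

V ≈ 0.1817 m/s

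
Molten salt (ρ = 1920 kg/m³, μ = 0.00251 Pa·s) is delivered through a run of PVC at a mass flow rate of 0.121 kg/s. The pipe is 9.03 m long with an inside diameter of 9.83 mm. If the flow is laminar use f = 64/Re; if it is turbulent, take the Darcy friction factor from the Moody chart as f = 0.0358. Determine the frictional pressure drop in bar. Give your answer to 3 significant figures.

ΔP ≈ 0.218 bar

A = πD²/4 = π(0.00983)²/4 = 7.589e-05 m²; mean velocity V = ṁ/(ρA) = 0.121/(1920 · 7.589e-05) = 0.8304 m/s.
Reynolds number Re = ρVD/μ = 1920 · 0.8304 · 0.00983 / 0.00251 = 6244.
Re > 4000 → turbulent; use the Moody-chart value f = 0.0358.
Darcy-Weisbach: ΔP = f(L/D)(ρV²/2) = 0.0358·(9.03/0.00983)·(1920·0.8304²/2) = 0.0358·918.6·662 = 2.177e+04 Pa.
ΔP = 2.177e+04 Pa = 0.218 bar.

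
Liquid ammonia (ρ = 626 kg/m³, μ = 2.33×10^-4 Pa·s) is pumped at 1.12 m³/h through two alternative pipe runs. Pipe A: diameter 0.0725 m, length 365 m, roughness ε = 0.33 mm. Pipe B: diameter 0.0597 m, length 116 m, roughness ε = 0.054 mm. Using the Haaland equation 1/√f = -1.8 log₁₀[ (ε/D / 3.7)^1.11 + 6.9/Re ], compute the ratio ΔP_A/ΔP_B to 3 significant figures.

Pipe A: V = Q/A = 0.0003111/0.004128 = 0.07536 m/s; Re = 1.468e+04; ε/D = 0.00455; Haaland → f = 0.03487; ΔP_A = f(L/D)(ρV²/2) = 312 Pa.
Pipe B: V = Q/A = 0.0003111/0.002799 = 0.1111 m/s; Re = 1.783e+04; ε/D = 0.000905; Haaland → f = 0.0281; ΔP_B = f(L/D)(ρV²/2) = 211.1 Pa.
ΔP_A/ΔP_B = 312/211.1 = 1.48.

ΔP_A/ΔP_B ≈ 1.48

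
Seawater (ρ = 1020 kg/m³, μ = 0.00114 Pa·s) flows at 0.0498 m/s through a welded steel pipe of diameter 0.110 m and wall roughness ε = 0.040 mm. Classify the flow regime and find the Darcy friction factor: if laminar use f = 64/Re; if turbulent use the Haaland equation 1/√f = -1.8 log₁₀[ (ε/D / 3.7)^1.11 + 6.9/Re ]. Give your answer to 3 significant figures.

f ≈ 0.0382

Re = ρVD/μ = 1020·0.0498·0.11/0.00114 = 4901.
Re > 4000 → turbulent. ε/D = 4e-05/0.11 = 0.000364; Haaland: 1/√f = -1.8 log₁₀[3.56e-05 + 0.00141] = 5.113, so f = 0.03825.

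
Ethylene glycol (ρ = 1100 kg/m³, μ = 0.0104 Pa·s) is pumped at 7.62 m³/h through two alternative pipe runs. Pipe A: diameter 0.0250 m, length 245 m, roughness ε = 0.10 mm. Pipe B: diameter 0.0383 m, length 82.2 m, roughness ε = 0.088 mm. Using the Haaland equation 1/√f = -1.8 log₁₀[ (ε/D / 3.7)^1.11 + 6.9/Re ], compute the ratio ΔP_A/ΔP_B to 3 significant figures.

ΔP_A/ΔP_B ≈ 24.6

Pipe A: V = Q/A = 0.002117/0.0004909 = 4.312 m/s; Re = 1.14e+04; ε/D = 0.004; Haaland → f = 0.0354; ΔP_A = f(L/D)(ρV²/2) = 3.548e+06 Pa.
Pipe B: V = Q/A = 0.002117/0.001152 = 1.837 m/s; Re = 7443; ε/D = 0.0023; Haaland → f = 0.0362; ΔP_B = f(L/D)(ρV²/2) = 1.442e+05 Pa.
ΔP_A/ΔP_B = 3.548e+06/1.442e+05 = 24.6.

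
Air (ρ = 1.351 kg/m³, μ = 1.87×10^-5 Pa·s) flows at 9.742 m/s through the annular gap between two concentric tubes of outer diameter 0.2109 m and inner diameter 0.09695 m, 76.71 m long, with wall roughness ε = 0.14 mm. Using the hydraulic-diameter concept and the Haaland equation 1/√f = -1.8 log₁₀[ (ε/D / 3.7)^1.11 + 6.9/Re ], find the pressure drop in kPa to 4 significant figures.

Hydraulic diameter D_h = 4A/P = D_o - D_i = 0.2109 - 0.09695 = 0.114 m.
Re = ρVD_h/μ = 1.351·9.742·0.114/1.87e-05 = 8.02e+04.
ε/D_h = 0.00014/0.114 = 0.00123; Haaland gives 1/√f = -1.8 log₁₀[0.000138+8.6e-05] = 6.571, so f = 0.02316.
ΔP = f(L/D_h)(ρV²/2) = 0.02316·76.71/0.114·64.11 = 999.6 Pa.
ΔP = 0.9996 kPa.

ΔP ≈ 0.9996 kPa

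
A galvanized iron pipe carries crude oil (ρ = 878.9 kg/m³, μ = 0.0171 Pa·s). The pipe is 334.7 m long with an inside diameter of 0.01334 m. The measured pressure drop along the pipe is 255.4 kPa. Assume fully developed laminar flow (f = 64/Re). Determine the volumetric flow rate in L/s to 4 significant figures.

Q ≈ 0.03468 L/s

For laminar flow, f = 64/Re with Re = ρVD/μ, so Darcy-Weisbach reduces to ΔP = 32μLV/D². Solving for V: V = ΔP·D²/(32μL) = 2.554e+05·(0.01334)²/(32·0.0171·334.7) = 0.2482 m/s.
Check: Re = ρVD/μ = 878.9·0.2482·0.01334/0.0171 = 170.1 < 2300, so the laminar assumption holds.
Q = V·A = 0.2482·(π/4·0.01334²) = 3.468e-05 m³/s = 0.03468 L/s.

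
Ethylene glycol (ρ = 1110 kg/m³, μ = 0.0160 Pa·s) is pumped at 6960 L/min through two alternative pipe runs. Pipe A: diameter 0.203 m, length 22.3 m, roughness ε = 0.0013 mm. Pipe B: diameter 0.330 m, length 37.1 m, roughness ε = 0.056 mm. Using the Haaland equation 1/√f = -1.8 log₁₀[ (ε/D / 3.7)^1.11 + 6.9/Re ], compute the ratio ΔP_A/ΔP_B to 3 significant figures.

Pipe A: V = Q/A = 0.116/0.03237 = 3.584 m/s; Re = 5.047e+04; ε/D = 6.4e-06; Haaland → f = 0.02068; ΔP_A = f(L/D)(ρV²/2) = 1.62e+04 Pa.
Pipe B: V = Q/A = 0.116/0.08553 = 1.356 m/s; Re = 3.105e+04; ε/D = 0.00017; Haaland → f = 0.0235; ΔP_B = f(L/D)(ρV²/2) = 2697 Pa.
ΔP_A/ΔP_B = 1.62e+04/2697 = 6.01.

ΔP_A/ΔP_B ≈ 6.01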